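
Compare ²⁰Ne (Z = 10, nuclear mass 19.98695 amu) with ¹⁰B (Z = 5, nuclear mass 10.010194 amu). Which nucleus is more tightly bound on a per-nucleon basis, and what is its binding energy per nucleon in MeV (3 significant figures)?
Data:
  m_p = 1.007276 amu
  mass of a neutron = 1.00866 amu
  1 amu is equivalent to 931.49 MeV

²⁰Ne: Σm = 10(1.007276) + 10(1.00866) = 20.159360 amu; Δm = 0.172410 amu; E_B = 160.60 MeV; E_B/A = 8.030 MeV
¹⁰B: Σm = 5(1.007276) + 5(1.00866) = 10.079680 amu; Δm = 0.069486 amu; E_B = 64.726 MeV; E_B/A = 6.473 MeV
²⁰Ne has the higher binding energy per nucleon, so it is the more tightly bound nucleus.

²⁰Ne; 8.03 MeV/nucleon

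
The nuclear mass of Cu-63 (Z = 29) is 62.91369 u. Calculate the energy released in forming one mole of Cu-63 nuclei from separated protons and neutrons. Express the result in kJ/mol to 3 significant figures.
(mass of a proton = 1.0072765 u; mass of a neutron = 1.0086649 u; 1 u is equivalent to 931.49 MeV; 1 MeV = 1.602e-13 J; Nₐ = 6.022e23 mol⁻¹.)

5.32e+10 kJ/mol

Σm = 29·m_p + 34·m_n = 29.2110185 + 34.2946066 = 63.5056251 u
Δm = 63.5056251 − 62.91369 = 0.5919351 u
E_B = 0.5919351 × 931.49 = 551.382 MeV
Per nucleus in joules: 551.382 MeV × 1.602e-13 J/MeV = 8.8331e-11 J
Per mole: 8.8331e-11 J × 6.022e23 mol⁻¹ = 5.3193e+13 J/mol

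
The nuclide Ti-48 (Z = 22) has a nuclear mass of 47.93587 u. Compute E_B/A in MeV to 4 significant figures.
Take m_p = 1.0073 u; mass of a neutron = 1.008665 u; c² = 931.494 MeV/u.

Σm = 22·m_p + 26·m_n = 22.1606 + 26.225290 = 48.385890 u
Δm = 48.385890 − 47.93587 = 0.450020 u
E_B = 0.450020 × 931.494 = 419.191 MeV
Dividing by A = 48 gives 8.733 MeV per nucleon.

8.733 MeV/nucleon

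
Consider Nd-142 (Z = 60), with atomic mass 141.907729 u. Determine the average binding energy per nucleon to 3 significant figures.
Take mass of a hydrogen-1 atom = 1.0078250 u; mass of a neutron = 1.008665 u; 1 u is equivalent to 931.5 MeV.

8.35 MeV/nucleon

The nucleus contains 60 protons and 142 − 60 = 82 neutrons.
Σm = 60·m(¹H) + 82·m_n = 60.4695000 + 82.710530 = 143.1800300 u
Δm = 143.1800300 − 141.907729 = 1.2723010 u
Binding energy = Δm·c² = 1.2723010 × 931.5 MeV/u = 1185.15 MeV
Dividing by A = 142 gives 8.346 MeV per nucleon.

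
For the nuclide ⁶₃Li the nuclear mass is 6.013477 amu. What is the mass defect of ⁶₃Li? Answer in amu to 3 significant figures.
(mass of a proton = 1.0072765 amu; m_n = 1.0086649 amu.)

0.0343 amu

Z = 3, so N = A − Z = 6 − 3 = 3.
Mass of separated nucleons = 3(1.0072765) + 3(1.0086649) = 3.0218295 + 3.0259947 = 6.0478242 amu
Mass defect Δm = 6.0478242 − 6.013477 = 0.0343472 amu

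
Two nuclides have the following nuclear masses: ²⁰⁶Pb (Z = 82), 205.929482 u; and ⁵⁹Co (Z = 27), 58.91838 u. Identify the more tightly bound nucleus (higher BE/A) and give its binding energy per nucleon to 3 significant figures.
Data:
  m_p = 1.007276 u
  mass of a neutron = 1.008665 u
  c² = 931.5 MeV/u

⁵⁹Co; 8.77 MeV/nucleon

²⁰⁶Pb: Σm = 82(1.007276) + 124(1.008665) = 207.671092 u; Δm = 1.741610 u; E_B = 1622.3 MeV; E_B/A = 7.875 MeV
⁵⁹Co: Σm = 27(1.007276) + 32(1.008665) = 59.473732 u; Δm = 0.555352 u; E_B = 517.31 MeV; E_B/A = 8.768 MeV
⁵⁹Co has the higher binding energy per nucleon, so it is the more tightly bound nucleus.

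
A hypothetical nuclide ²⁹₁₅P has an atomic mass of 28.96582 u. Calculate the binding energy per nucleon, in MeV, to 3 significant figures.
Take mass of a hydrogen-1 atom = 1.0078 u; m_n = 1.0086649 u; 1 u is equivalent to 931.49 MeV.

The nucleus contains 15 protons and 29 − 15 = 14 neutrons.
Σm = 15·m(¹H) + 14·m_n = 15.1170 + 14.1213086 = 29.2383086 u
Mass defect Δm = 29.2383086 − 28.96582 = 0.2724886 u
Converting to energy: 0.2724886 u × 931.49 MeV/u = 253.820 MeV
Dividing by A = 29 gives 8.752 MeV per nucleon.

8.75 MeV/nucleon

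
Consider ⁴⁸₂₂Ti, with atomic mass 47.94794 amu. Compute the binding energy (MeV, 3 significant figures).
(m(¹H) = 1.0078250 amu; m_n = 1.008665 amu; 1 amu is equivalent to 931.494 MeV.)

With 22 protons and 26 neutrons (A = 48):
Mass of separated nucleons = 22(1.0078250) + 26(1.008665) = 22.1721500 + 26.225290 = 48.3974400 amu
Δm = 48.3974400 − 47.94794 = 0.4495000 amu
Binding energy = Δm·c² = 0.4495000 × 931.494 MeV/amu = 418.707 MeV

419 MeV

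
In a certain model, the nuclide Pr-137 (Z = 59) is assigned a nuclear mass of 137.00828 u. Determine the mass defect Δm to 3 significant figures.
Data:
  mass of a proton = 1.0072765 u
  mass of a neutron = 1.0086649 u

With 59 protons and 78 neutrons (A = 137):
Mass of separated nucleons = 59(1.0072765) + 78(1.0086649) = 59.4293135 + 78.6758622 = 138.1051757 u
The mass defect is 138.1051757 − 137.00828 = 1.0968957 u.

1.10 u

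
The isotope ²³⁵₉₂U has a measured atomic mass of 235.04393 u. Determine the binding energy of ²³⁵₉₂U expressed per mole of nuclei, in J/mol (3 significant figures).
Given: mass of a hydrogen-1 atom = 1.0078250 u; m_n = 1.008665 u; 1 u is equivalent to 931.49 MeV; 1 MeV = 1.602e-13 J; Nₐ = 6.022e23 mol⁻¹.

The nucleus contains 92 protons and 235 − 92 = 143 neutrons.
Mass of separated nucleons = 92(1.0078250) + 143(1.008665) = 92.7199000 + 144.239095 = 236.9589950 u
Δm = 236.9589950 − 235.04393 = 1.9150650 u
E_B = 1.9150650 × 931.49 = 1783.86 MeV
Per nucleus in joules: 1783.86 MeV × 1.602e-13 J/MeV = 2.8577e-10 J
Per mole: 2.8577e-10 J × 6.022e23 mol⁻¹ = 1.7209e+14 J/mol

1.72e+14 J/mol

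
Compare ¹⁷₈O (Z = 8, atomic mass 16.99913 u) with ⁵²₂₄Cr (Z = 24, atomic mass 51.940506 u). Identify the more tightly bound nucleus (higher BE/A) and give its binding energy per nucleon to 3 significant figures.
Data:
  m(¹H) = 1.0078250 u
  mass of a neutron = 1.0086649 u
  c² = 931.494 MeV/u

¹⁷₈O: Σm = 8(1.0078250) + 9(1.0086649) = 17.1405841 u; Δm = 0.1414541 u; E_B = 131.76 MeV; E_B/A = 7.751 MeV
⁵²₂₄Cr: Σm = 24(1.0078250) + 28(1.0086649) = 52.4304172 u; Δm = 0.4899112 u; E_B = 456.35 MeV; E_B/A = 8.776 MeV
⁵²₂₄Cr has the higher binding energy per nucleon, so it is the more tightly bound nucleus.

⁵²₂₄Cr; 8.78 MeV/nucleon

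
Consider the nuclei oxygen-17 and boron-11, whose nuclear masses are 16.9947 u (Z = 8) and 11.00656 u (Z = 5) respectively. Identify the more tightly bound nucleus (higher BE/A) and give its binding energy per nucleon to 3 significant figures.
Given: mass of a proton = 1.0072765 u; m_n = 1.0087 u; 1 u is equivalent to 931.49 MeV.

oxygen-17: Σm = 8(1.0072765) + 9(1.0087) = 17.1365120 u; Δm = 0.1418120 u; E_B = 132.096 MeV; E_B/A = 7.770 MeV
boron-11: Σm = 5(1.0072765) + 6(1.0087) = 11.0885825 u; Δm = 0.0820225 u; E_B = 76.403 MeV; E_B/A = 6.946 MeV
oxygen-17 has the higher binding energy per nucleon, so it is the more tightly bound nucleus.

oxygen-17; 7.77 MeV/nucleon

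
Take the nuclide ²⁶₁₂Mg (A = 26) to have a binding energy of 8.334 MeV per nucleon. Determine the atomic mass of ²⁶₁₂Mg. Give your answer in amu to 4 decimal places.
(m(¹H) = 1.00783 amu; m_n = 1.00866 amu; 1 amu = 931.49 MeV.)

Total binding energy = 26 × 8.334 = 216.684 MeV
Mass defect = 216.684 MeV / (931.49 MeV/amu) = 0.232621 amu
Constituent mass = 12(1.00783) + 14(1.00866) = 26.21520 amu
Atomic mass = 26.21520 − 0.232621 = 25.982579 amu ≈ 25.9826 amu (to 4 decimal places)

25.9826 amu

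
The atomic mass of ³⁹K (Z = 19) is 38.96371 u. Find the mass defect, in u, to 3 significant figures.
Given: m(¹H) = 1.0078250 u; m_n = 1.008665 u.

The nucleus contains 19 protons and 39 − 19 = 20 neutrons.
Σm = 19·m(¹H) + 20·m_n = 19.1486750 + 20.173300 = 39.3219750 u
Δm = 39.3219750 − 38.96371 = 0.3582650 u

0.358 u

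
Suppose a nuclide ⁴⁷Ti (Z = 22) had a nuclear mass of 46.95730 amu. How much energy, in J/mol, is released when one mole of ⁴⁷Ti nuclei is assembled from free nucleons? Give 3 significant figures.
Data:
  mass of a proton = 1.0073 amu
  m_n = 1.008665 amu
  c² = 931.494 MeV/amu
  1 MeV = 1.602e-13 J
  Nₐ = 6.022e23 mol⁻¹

Mass of separated nucleons = 22(1.0073) + 25(1.008665) = 22.1606 + 25.216625 = 47.377225 amu
Δm = 47.377225 − 46.95730 = 0.419925 amu
E_B = 0.419925 × 931.494 = 391.158 MeV
Per nucleus in joules: 391.158 MeV × 1.602e-13 J/MeV = 6.2664e-11 J
Per mole: 6.2664e-11 J × 6.022e23 mol⁻¹ = 3.7736e+13 J/mol

3.77e+13 J/mol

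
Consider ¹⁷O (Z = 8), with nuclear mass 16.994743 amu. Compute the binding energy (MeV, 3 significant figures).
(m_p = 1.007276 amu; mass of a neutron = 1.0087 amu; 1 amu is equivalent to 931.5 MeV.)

With 8 protons and 9 neutrons (A = 17):
Mass of separated nucleons = 8(1.007276) + 9(1.0087) = 8.058208 + 9.0783 = 17.136508 amu
The mass defect is 17.136508 − 16.994743 = 0.141765 amu.
Converting to energy: 0.141765 amu × 931.5 MeV/amu = 132.054 MeV

132 MeV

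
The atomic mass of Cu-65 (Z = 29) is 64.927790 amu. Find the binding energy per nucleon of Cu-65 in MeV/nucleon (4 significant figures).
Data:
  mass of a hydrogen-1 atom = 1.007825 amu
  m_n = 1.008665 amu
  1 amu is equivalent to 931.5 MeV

8.757 MeV/nucleon

Z = 29, so N = A − Z = 65 − 29 = 36.
Total constituent mass: 29 × 1.007825 + 36 × 1.008665 = 65.538865 amu
The mass defect is 65.538865 − 64.927790 = 0.611075 amu.
E_B = 0.611075 × 931.5 = 569.216 MeV
Per nucleon: 569.216 / 65 = 8.757 MeV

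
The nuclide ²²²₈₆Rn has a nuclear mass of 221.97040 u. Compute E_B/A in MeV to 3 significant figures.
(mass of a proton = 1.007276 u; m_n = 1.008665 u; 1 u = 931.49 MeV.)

Mass of separated nucleons = 86(1.007276) + 136(1.008665) = 86.625736 + 137.178440 = 223.804176 u
Mass defect Δm = 223.804176 − 221.97040 = 1.833776 u
Binding energy = Δm·c² = 1.833776 × 931.49 MeV/u = 1708.14 MeV
Dividing by A = 222 gives 7.694 MeV per nucleon.

7.69 MeV/nucleon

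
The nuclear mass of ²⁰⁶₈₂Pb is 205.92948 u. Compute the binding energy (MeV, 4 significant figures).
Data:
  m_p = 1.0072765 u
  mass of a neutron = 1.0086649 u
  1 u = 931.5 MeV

1622 MeV

The nucleus contains 82 protons and 206 − 82 = 124 neutrons.
Σm = 82·m_p + 124·m_n = 82.5966730 + 125.0744476 = 207.6711206 u
Mass defect Δm = 207.6711206 − 205.92948 = 1.7416406 u
E_B = 1.7416406 × 931.5 = 1622.34 MeV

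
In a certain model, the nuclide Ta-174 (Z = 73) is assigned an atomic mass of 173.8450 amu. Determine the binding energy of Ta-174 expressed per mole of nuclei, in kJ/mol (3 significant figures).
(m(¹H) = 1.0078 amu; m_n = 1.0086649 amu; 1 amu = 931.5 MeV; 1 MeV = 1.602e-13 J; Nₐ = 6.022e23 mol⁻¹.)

Z = 73, so N = A − Z = 174 − 73 = 101.
Total constituent mass: 73 × 1.0078 + 101 × 1.0086649 = 175.4445549 amu
Mass defect Δm = 175.4445549 − 173.8450 = 1.5995549 amu
Converting to energy: 1.5995549 amu × 931.5 MeV/amu = 1489.99 MeV
Per nucleus in joules: 1489.99 MeV × 1.602e-13 J/MeV = 2.3870e-10 J
Per mole: 2.3870e-10 J × 6.022e23 mol⁻¹ = 1.4375e+14 J/mol

1.44e+11 kJ/mol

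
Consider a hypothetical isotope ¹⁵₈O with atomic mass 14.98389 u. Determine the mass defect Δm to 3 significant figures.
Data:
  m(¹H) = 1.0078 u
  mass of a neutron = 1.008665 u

0.139 u

The nucleus contains 8 protons and 15 − 8 = 7 neutrons.
Σm = 8·m(¹H) + 7·m_n = 8.0624 + 7.060655 = 15.123055 u
The mass defect is 15.123055 − 14.98389 = 0.139165 u.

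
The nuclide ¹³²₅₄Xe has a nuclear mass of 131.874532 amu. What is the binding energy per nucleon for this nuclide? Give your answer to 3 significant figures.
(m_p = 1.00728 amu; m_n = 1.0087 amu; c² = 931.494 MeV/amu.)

The nucleus contains 54 protons and 132 − 54 = 78 neutrons.
Total constituent mass: 54 × 1.00728 + 78 × 1.0087 = 133.07172 amu
Δm = 133.07172 − 131.874532 = 1.197188 amu
Converting to energy: 1.197188 amu × 931.494 MeV/amu = 1115.17 MeV
Dividing by A = 132 gives 8.448 MeV per nucleon.

8.45 MeV/nucleon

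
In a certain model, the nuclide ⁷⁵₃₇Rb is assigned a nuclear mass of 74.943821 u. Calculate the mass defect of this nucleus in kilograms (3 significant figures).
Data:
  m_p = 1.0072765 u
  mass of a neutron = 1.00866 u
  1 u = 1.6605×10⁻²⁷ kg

With 37 protons and 38 neutrons (A = 75):
Σm = 37·m_p + 38·m_n = 37.2692305 + 38.32908 = 75.5983105 u
The mass defect is 75.5983105 − 74.943821 = 0.6544895 u.
In SI units: 0.6544895 u × 1.6605×10⁻²⁷ kg/u = 1.0868e-27 kg

1.09e-27 kg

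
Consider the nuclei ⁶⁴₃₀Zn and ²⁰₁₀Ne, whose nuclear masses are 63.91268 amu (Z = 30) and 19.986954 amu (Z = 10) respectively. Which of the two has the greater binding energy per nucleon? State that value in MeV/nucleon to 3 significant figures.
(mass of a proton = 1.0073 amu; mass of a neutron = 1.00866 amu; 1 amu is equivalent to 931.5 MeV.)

⁶⁴₃₀Zn; 8.74 MeV/nucleon

⁶⁴₃₀Zn: Σm = 30(1.0073) + 34(1.00866) = 64.51344 amu; Δm = 0.60076 amu; E_B = 559.61 MeV; E_B/A = 8.744 MeV
²⁰₁₀Ne: Σm = 10(1.0073) + 10(1.00866) = 20.15960 amu; Δm = 0.172646 amu; E_B = 160.82 MeV; E_B/A = 8.041 MeV
⁶⁴₃₀Zn has the higher binding energy per nucleon, so it is the more tightly bound nucleus.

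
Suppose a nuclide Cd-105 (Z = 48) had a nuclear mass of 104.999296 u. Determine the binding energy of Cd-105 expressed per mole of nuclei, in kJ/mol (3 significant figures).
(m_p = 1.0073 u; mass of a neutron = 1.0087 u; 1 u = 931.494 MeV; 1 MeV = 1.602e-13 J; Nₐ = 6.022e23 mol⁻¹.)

Z = 48, so N = A − Z = 105 − 48 = 57.
Σm = 48·m_p + 57·m_n = 48.3504 + 57.4959 = 105.8463 u
Δm = 105.8463 − 104.999296 = 0.847004 u
Converting to energy: 0.847004 u × 931.494 MeV/u = 788.979 MeV
Per nucleus in joules: 788.979 MeV × 1.602e-13 J/MeV = 1.2639e-10 J
Per mole: 1.2639e-10 J × 6.022e23 mol⁻¹ = 7.6112e+13 J/mol

7.61e+10 kJ/mol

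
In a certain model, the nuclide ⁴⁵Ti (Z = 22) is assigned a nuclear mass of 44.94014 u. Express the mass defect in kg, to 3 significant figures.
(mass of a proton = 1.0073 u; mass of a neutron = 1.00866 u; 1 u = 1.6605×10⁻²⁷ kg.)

6.97e-28 kg

The nucleus contains 22 protons and 45 − 22 = 23 neutrons.
Mass of separated nucleons = 22(1.0073) + 23(1.00866) = 22.1606 + 23.19918 = 45.35978 u
The mass defect is 45.35978 − 44.94014 = 0.41964 u.
In SI units: 0.41964 u × 1.6605×10⁻²⁷ kg/u = 6.9681e-28 kg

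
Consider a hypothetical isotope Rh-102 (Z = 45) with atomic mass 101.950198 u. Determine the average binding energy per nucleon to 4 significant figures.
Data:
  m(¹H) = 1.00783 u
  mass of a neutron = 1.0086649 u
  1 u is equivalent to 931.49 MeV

Mass of separated nucleons = 45(1.00783) + 57(1.0086649) = 45.35235 + 57.4938993 = 102.8462493 u
Δm = 102.8462493 − 101.950198 = 0.8960513 u
Binding energy = Δm·c² = 0.8960513 × 931.49 MeV/u = 834.663 MeV
Per nucleon: 834.663 / 102 = 8.183 MeV

8.183 MeV/nucleon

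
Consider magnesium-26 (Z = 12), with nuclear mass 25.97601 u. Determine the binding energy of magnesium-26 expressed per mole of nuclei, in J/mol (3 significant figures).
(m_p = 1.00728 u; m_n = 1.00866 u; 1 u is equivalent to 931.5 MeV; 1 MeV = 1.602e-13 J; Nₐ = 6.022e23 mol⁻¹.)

2.09e+13 J/mol

Z = 12, so N = A − Z = 26 − 12 = 14.
Mass of separated nucleons = 12(1.00728) + 14(1.00866) = 12.08736 + 14.12124 = 26.20860 u
Δm = 26.20860 − 25.97601 = 0.23259 u
Binding energy = Δm·c² = 0.23259 × 931.5 MeV/u = 216.658 MeV
Per nucleus in joules: 216.658 MeV × 1.602e-13 J/MeV = 3.4709e-11 J
Per mole: 3.4709e-11 J × 6.022e23 mol⁻¹ = 2.0902e+13 J/mol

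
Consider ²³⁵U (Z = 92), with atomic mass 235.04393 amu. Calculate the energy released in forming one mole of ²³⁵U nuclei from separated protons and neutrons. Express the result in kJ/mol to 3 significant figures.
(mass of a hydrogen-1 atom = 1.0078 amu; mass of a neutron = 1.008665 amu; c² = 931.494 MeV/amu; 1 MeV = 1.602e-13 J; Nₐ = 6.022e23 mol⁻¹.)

1.72e+11 kJ/mol

Mass of separated nucleons = 92(1.0078) + 143(1.008665) = 92.7176 + 144.239095 = 236.956695 amu
Δm = 236.956695 − 235.04393 = 1.912765 amu
E_B = 1.912765 × 931.494 = 1781.73 MeV
Per nucleus in joules: 1781.73 MeV × 1.602e-13 J/MeV = 2.8543e-10 J
Per mole: 2.8543e-10 J × 6.022e23 mol⁻¹ = 1.7189e+14 J/mol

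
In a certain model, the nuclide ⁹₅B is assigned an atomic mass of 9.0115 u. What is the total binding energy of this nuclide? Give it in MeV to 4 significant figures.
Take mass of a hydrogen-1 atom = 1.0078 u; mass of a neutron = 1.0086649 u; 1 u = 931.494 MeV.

57.90 MeV

The nucleus contains 5 protons and 9 − 5 = 4 neutrons.
Mass of separated nucleons = 5(1.0078) + 4(1.0086649) = 5.0390 + 4.0346596 = 9.0736596 u
Δm = 9.0736596 − 9.0115 = 0.0621596 u
Converting to energy: 0.0621596 u × 931.494 MeV/u = 57.9013 MeV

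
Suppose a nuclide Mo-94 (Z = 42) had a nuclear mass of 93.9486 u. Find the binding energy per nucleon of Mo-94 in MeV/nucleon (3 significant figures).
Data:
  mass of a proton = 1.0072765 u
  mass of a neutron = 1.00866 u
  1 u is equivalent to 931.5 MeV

8.00 MeV/nucleon

Total constituent mass: 42 × 1.0072765 + 52 × 1.00866 = 94.7559330 u
Mass defect Δm = 94.7559330 − 93.9486 = 0.8073330 u
E_B = 0.8073330 × 931.5 = 752.031 MeV
Dividing by A = 94 gives 8.000 MeV per nucleon.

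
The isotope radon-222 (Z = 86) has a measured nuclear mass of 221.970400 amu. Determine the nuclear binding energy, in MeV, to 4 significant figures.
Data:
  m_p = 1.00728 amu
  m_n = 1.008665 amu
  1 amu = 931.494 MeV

1708 MeV

With 86 protons and 136 neutrons (A = 222):
Σm = 86·m_p + 136·m_n = 86.62608 + 137.178440 = 223.804520 amu
The mass defect is 223.804520 − 221.970400 = 1.834120 amu.
E_B = 1.834120 × 931.494 = 1708.47 MeV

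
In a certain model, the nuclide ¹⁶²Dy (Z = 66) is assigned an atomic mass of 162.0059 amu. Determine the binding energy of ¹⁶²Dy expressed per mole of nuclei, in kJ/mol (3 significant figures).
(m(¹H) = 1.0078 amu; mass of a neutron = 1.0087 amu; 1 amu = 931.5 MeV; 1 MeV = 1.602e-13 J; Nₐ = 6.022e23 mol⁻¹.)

The nucleus contains 66 protons and 162 − 66 = 96 neutrons.
Mass of separated nucleons = 66(1.0078) + 96(1.0087) = 66.5148 + 96.8352 = 163.3500 amu
The mass defect is 163.3500 − 162.0059 = 1.3441 amu.
Binding energy = Δm·c² = 1.3441 × 931.5 MeV/amu = 1252.03 MeV
Per nucleus in joules: 1252.03 MeV × 1.602e-13 J/MeV = 2.0058e-10 J
Per mole: 2.0058e-10 J × 6.022e23 mol⁻¹ = 1.2079e+14 J/mol

1.21e+11 kJ/mol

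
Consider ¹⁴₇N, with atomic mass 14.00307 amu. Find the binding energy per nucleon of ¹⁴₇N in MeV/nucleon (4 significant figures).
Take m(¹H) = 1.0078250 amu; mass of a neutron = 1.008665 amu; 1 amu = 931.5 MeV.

7.476 MeV/nucleon

The nucleus contains 7 protons and 14 − 7 = 7 neutrons.
Mass of separated nucleons = 7(1.0078250) + 7(1.008665) = 7.0547750 + 7.060655 = 14.1154300 amu
Δm = 14.1154300 − 14.00307 = 0.1123600 amu
Converting to energy: 0.1123600 amu × 931.5 MeV/amu = 104.663 MeV
Per nucleon: 104.663 / 14 = 7.476 MeV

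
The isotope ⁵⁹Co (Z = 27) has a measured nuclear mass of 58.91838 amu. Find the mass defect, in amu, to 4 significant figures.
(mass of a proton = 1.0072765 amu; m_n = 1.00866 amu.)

0.5552 amu

With 27 protons and 32 neutrons (A = 59):
Total constituent mass: 27 × 1.0072765 + 32 × 1.00866 = 59.4735855 amu
The mass defect is 59.4735855 − 58.91838 = 0.5552055 amu.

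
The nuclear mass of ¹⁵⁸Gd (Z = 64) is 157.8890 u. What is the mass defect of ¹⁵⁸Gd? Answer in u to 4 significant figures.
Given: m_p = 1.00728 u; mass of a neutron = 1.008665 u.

1.391 u

The nucleus contains 64 protons and 158 − 64 = 94 neutrons.
Mass of separated nucleons = 64(1.00728) + 94(1.008665) = 64.46592 + 94.814510 = 159.280430 u
Mass defect Δm = 159.280430 − 157.8890 = 1.391430 u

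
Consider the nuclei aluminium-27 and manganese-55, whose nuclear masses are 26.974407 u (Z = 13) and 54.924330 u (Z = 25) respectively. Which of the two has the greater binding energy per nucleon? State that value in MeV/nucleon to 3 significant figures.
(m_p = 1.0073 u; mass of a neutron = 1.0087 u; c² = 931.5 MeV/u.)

aluminium-27: Σm = 13(1.0073) + 14(1.0087) = 27.2167 u; Δm = 0.242293 u; E_B = 225.70 MeV; E_B/A = 8.359 MeV
manganese-55: Σm = 25(1.0073) + 30(1.0087) = 55.4435 u; Δm = 0.519170 u; E_B = 483.61 MeV; E_B/A = 8.793 MeV
manganese-55 has the higher binding energy per nucleon, so it is the more tightly bound nucleus.

manganese-55; 8.79 MeV/nucleon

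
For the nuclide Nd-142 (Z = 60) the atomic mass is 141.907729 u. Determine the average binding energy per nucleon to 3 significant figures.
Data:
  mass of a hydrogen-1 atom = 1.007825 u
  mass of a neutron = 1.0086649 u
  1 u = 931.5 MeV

8.35 MeV/nucleon

Mass of separated nucleons = 60(1.007825) + 82(1.0086649) = 60.469500 + 82.7105218 = 143.1800218 u
The mass defect is 143.1800218 − 141.907729 = 1.2722928 u.
E_B = 1.2722928 × 931.5 = 1185.14 MeV
Per nucleon: 1185.14 / 142 = 8.346 MeV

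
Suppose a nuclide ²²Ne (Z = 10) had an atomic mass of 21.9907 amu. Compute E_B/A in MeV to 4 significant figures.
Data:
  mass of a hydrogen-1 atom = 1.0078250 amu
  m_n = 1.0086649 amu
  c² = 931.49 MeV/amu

8.109 MeV/nucleon

Total constituent mass: 10 × 1.0078250 + 12 × 1.0086649 = 22.1822288 amu
The mass defect is 22.1822288 − 21.9907 = 0.1915288 amu.
Binding energy = Δm·c² = 0.1915288 × 931.49 MeV/amu = 178.407 MeV
Dividing by A = 22 gives 8.109 MeV per nucleon.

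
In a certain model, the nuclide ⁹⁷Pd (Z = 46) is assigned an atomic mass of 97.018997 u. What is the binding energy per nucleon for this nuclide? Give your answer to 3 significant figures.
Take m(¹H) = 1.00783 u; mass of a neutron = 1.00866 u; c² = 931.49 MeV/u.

With 46 protons and 51 neutrons (A = 97):
Total constituent mass: 46 × 1.00783 + 51 × 1.00866 = 97.80184 u
Δm = 97.80184 − 97.018997 = 0.782843 u
Converting to energy: 0.782843 u × 931.49 MeV/u = 729.210 MeV
Per nucleon: 729.210 / 97 = 7.518 MeV

7.52 MeV/nucleon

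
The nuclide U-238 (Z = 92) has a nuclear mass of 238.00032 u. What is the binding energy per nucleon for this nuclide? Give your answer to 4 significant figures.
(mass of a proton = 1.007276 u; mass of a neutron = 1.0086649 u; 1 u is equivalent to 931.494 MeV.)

The nucleus contains 92 protons and 238 − 92 = 146 neutrons.
Mass of separated nucleons = 92(1.007276) + 146(1.0086649) = 92.669392 + 147.2650754 = 239.9344674 u
The mass defect is 239.9344674 − 238.00032 = 1.9341474 u.
Converting to energy: 1.9341474 u × 931.494 MeV/u = 1801.65 MeV
Dividing by A = 238 gives 7.570 MeV per nucleon.

7.570 MeV/nucleon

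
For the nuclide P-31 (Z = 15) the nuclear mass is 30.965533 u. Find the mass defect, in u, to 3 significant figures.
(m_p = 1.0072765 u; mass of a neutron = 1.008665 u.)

0.282 u

Z = 15, so N = A − Z = 31 − 15 = 16.
Total constituent mass: 15 × 1.0072765 + 16 × 1.008665 = 31.2477875 u
Mass defect Δm = 31.2477875 − 30.965533 = 0.2822545 u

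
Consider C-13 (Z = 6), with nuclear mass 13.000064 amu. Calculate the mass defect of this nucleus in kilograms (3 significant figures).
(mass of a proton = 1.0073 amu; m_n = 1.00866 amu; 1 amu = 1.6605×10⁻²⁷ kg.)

The nucleus contains 6 protons and 13 − 6 = 7 neutrons.
Mass of separated nucleons = 6(1.0073) + 7(1.00866) = 6.0438 + 7.06062 = 13.10442 amu
Δm = 13.10442 − 13.000064 = 0.104356 amu
In SI units: 0.104356 amu × 1.6605×10⁻²⁷ kg/amu = 1.7328e-28 kg

1.73e-28 kg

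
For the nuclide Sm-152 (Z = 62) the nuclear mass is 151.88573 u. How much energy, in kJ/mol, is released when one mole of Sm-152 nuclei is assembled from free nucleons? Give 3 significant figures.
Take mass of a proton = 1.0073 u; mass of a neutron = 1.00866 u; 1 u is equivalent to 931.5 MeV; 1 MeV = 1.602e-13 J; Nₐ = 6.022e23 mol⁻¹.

Mass of separated nucleons = 62(1.0073) + 90(1.00866) = 62.4526 + 90.77940 = 153.23200 u
Δm = 153.23200 − 151.88573 = 1.34627 u
E_B = 1.34627 × 931.5 = 1254.05 MeV
Per nucleus in joules: 1254.05 MeV × 1.602e-13 J/MeV = 2.0090e-10 J
Per mole: 2.0090e-10 J × 6.022e23 mol⁻¹ = 1.2098e+14 J/mol

1.21e+11 kJ/mol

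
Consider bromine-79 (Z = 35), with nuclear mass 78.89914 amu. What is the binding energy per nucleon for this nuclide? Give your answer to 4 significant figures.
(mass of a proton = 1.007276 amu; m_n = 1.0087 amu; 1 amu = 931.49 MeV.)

8.706 MeV/nucleon

Σm = 35·m_p + 44·m_n = 35.254660 + 44.3828 = 79.637460 amu
Mass defect Δm = 79.637460 − 78.89914 = 0.738320 amu
Binding energy = Δm·c² = 0.738320 × 931.49 MeV/amu = 687.738 MeV
BE/A = 687.738 MeV / 79 = 8.706 MeV/nucleon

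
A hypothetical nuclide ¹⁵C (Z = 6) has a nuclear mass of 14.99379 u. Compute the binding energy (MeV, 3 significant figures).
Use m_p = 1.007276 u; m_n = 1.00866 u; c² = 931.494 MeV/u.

119 MeV

The nucleus contains 6 protons and 15 − 6 = 9 neutrons.
Σm = 6·m_p + 9·m_n = 6.043656 + 9.07794 = 15.121596 u
Δm = 15.121596 − 14.99379 = 0.127806 u
Binding energy = Δm·c² = 0.127806 × 931.494 MeV/u = 119.051 MeV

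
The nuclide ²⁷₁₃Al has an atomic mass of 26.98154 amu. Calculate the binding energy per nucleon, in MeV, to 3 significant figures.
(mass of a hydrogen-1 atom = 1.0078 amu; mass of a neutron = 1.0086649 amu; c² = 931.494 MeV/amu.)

8.32 MeV/nucleon

The nucleus contains 13 protons and 27 − 13 = 14 neutrons.
Total constituent mass: 13 × 1.0078 + 14 × 1.0086649 = 27.2227086 amu
The mass defect is 27.2227086 − 26.98154 = 0.2411686 amu.
Binding energy = Δm·c² = 0.2411686 × 931.494 MeV/amu = 224.647 MeV
Dividing by A = 27 gives 8.320 MeV per nucleon.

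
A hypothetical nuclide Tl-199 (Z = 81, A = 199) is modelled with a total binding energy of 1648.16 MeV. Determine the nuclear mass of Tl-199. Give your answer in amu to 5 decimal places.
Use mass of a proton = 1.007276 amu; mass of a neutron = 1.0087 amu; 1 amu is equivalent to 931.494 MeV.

198.84658 amu

Mass defect = 1648.16 MeV / (931.494 MeV/amu) = 1.7693726 amu
Constituent mass = 81(1.007276) + 118(1.0087) = 200.615956 amu
Nuclear mass = 200.615956 − 1.7693726 = 198.8465834 amu ≈ 198.84658 amu (to 5 decimal places)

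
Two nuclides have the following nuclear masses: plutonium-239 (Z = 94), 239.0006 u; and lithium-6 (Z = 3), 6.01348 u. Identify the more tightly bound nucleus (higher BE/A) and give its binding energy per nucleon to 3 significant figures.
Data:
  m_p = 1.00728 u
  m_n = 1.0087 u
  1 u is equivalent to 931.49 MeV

plutonium-239; 7.58 MeV/nucleon

plutonium-239: Σm = 94(1.00728) + 145(1.0087) = 240.94582 u; Δm = 1.94522 u; E_B = 1811.95 MeV; E_B/A = 7.581 MeV
lithium-6: Σm = 3(1.00728) + 3(1.0087) = 6.04794 u; Δm = 0.03446 u; E_B = 32.099 MeV; E_B/A = 5.350 MeV
plutonium-239 has the higher binding energy per nucleon, so it is the more tightly bound nucleus.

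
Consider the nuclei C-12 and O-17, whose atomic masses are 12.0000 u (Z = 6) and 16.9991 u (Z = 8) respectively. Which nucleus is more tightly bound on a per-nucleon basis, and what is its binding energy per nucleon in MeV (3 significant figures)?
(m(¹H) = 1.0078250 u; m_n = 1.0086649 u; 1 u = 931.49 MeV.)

C-12: Σm = 6(1.0078250) + 6(1.0086649) = 12.0989394 u; Δm = 0.0989394 u; E_B = 92.161 MeV; E_B/A = 7.680 MeV
O-17: Σm = 8(1.0078250) + 9(1.0086649) = 17.1405841 u; Δm = 0.1414841 u; E_B = 131.79 MeV; E_B/A = 7.752 MeV
O-17 has the higher binding energy per nucleon, so it is the more tightly bound nucleus.

O-17; 7.75 MeV/nucleon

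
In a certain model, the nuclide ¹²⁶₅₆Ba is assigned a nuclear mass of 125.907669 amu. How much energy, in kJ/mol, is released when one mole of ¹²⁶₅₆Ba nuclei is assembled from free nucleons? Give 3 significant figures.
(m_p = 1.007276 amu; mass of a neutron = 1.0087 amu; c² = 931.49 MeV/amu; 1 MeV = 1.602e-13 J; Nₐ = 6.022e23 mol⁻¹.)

The nucleus contains 56 protons and 126 − 56 = 70 neutrons.
Σm = 56·m_p + 70·m_n = 56.407456 + 70.6090 = 127.016456 amu
Δm = 127.016456 − 125.907669 = 1.108787 amu
Converting to energy: 1.108787 amu × 931.49 MeV/amu = 1032.82 MeV
Per nucleus in joules: 1032.82 MeV × 1.602e-13 J/MeV = 1.6546e-10 J
Per mole: 1.6546e-10 J × 6.022e23 mol⁻¹ = 9.9640e+13 J/mol

9.96e+10 kJ/mol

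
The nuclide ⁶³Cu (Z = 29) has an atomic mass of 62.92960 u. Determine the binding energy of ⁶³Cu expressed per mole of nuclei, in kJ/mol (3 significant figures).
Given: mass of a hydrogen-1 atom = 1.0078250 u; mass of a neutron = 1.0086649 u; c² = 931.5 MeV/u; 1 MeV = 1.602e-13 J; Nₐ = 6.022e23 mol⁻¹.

Mass of separated nucleons = 29(1.0078250) + 34(1.0086649) = 29.2269250 + 34.2946066 = 63.5215316 u
The mass defect is 63.5215316 − 62.92960 = 0.5919316 u.
E_B = 0.5919316 × 931.5 = 551.384 MeV
Per nucleus in joules: 551.384 MeV × 1.602e-13 J/MeV = 8.8332e-11 J
Per mole: 8.8332e-11 J × 6.022e23 mol⁻¹ = 5.3194e+13 J/mol

5.32e+10 kJ/mol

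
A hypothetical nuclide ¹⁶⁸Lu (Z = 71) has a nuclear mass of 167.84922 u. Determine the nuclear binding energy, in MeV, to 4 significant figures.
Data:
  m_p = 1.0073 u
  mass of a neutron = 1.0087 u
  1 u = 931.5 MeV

1409 MeV

With 71 protons and 97 neutrons (A = 168):
Total constituent mass: 71 × 1.0073 + 97 × 1.0087 = 169.3622 u
Δm = 169.3622 − 167.84922 = 1.51298 u
Converting to energy: 1.51298 u × 931.5 MeV/u = 1409.34 MeV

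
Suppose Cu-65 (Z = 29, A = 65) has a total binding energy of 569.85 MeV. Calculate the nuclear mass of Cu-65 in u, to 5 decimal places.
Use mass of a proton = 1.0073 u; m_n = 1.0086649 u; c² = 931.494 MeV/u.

Mass defect = 569.85 MeV / (931.494 MeV/u) = 0.6117592 u
Constituent mass = 29(1.0073) + 36(1.0086649) = 65.5236364 u
Nuclear mass = 65.5236364 − 0.6117592 = 64.9118772 u ≈ 64.91188 u (to 5 decimal places)

64.91188 u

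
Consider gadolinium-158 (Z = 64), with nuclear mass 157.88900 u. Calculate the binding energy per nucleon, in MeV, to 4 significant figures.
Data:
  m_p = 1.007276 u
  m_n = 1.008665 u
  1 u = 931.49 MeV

8.202 MeV/nucleon

Mass of separated nucleons = 64(1.007276) + 94(1.008665) = 64.465664 + 94.814510 = 159.280174 u
The mass defect is 159.280174 − 157.88900 = 1.391174 u.
Binding energy = Δm·c² = 1.391174 × 931.49 MeV/u = 1295.86 MeV
BE/A = 1295.86 MeV / 158 = 8.202 MeV/nucleon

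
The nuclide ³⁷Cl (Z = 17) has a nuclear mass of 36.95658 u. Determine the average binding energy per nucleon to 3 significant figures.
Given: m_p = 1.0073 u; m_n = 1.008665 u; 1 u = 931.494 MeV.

Σm = 17·m_p + 20·m_n = 17.1241 + 20.173300 = 37.297400 u
Mass defect Δm = 37.297400 − 36.95658 = 0.340820 u
Binding energy = Δm·c² = 0.340820 × 931.494 MeV/u = 317.472 MeV
Per nucleon: 317.472 / 37 = 8.580 MeV

8.58 MeV/nucleon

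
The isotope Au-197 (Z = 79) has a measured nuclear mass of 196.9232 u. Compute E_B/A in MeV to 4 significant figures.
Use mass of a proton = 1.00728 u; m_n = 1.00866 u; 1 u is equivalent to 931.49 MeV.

7.914 MeV/nucleon

Total constituent mass: 79 × 1.00728 + 118 × 1.00866 = 198.59700 u
The mass defect is 198.59700 − 196.9232 = 1.67380 u.
Binding energy = Δm·c² = 1.67380 × 931.49 MeV/u = 1559.13 MeV
BE/A = 1559.13 MeV / 197 = 7.914 MeV/nucleon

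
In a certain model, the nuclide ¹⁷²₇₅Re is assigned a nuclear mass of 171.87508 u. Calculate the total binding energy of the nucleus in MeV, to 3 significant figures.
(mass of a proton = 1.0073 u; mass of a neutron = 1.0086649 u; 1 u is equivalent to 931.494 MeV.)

1410 MeV

Z = 75, so N = A − Z = 172 − 75 = 97.
Mass of separated nucleons = 75(1.0073) + 97(1.0086649) = 75.5475 + 97.8404953 = 173.3879953 u
The mass defect is 173.3879953 − 171.87508 = 1.5129153 u.
Binding energy = Δm·c² = 1.5129153 × 931.494 MeV/u = 1409.27 MeV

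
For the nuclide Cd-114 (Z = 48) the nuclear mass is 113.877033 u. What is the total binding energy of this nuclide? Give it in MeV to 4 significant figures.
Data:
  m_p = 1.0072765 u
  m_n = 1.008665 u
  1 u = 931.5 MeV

972.6 MeV

Z = 48, so N = A − Z = 114 − 48 = 66.
Σm = 48·m_p + 66·m_n = 48.3492720 + 66.571890 = 114.9211620 u
Mass defect Δm = 114.9211620 − 113.877033 = 1.0441290 u
E_B = 1.0441290 × 931.5 = 972.606 MeV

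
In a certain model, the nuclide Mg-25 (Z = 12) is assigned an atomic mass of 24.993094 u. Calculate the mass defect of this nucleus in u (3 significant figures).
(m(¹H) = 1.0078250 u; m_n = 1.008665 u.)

0.213 u

Total constituent mass: 12 × 1.0078250 + 13 × 1.008665 = 25.2065450 u
The mass defect is 25.2065450 − 24.993094 = 0.2134510 u.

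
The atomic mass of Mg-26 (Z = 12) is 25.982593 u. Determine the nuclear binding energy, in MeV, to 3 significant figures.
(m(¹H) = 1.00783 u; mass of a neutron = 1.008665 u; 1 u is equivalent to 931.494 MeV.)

217 MeV

Σm = 12·m(¹H) + 14·m_n = 12.09396 + 14.121310 = 26.215270 u
Δm = 26.215270 − 25.982593 = 0.232677 u
Binding energy = Δm·c² = 0.232677 × 931.494 MeV/u = 216.737 MeV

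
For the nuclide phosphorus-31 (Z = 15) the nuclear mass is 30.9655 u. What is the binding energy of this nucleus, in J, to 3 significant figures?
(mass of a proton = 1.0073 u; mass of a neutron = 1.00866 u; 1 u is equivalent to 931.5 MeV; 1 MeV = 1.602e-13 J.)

4.22e-11 J

Total constituent mass: 15 × 1.0073 + 16 × 1.00866 = 31.24806 u
Mass defect Δm = 31.24806 − 30.9655 = 0.28256 u
Binding energy = Δm·c² = 0.28256 × 931.5 MeV/u = 263.205 MeV
In joules: 263.205 MeV × 1.602e-13 J/MeV = 4.2165e-11 J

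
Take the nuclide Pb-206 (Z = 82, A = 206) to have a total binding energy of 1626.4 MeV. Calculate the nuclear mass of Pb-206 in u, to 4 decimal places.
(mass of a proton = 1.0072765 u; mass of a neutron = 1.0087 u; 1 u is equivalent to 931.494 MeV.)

205.9295 u

Mass defect = 1626.4 MeV / (931.494 MeV/u) = 1.746012 u
Constituent mass = 82(1.0072765) + 124(1.0087) = 207.6754730 u
Nuclear mass = 207.6754730 − 1.746012 = 205.9294610 u ≈ 205.9295 u (to 4 decimal places)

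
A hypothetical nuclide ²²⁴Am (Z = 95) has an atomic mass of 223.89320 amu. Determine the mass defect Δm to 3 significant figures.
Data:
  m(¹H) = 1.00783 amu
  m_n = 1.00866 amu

1.97 amu

Total constituent mass: 95 × 1.00783 + 129 × 1.00866 = 225.86099 amu
The mass defect is 225.86099 − 223.89320 = 1.96779 amu.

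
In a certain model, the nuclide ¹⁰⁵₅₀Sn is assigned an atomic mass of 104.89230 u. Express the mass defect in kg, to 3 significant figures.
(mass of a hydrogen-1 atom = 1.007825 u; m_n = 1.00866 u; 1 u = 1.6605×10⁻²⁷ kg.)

The nucleus contains 50 protons and 105 − 50 = 55 neutrons.
Total constituent mass: 50 × 1.007825 + 55 × 1.00866 = 105.867550 u
Δm = 105.867550 − 104.89230 = 0.975250 u
In SI units: 0.975250 u × 1.6605×10⁻²⁷ kg/u = 1.6194e-27 kg

1.62e-27 kg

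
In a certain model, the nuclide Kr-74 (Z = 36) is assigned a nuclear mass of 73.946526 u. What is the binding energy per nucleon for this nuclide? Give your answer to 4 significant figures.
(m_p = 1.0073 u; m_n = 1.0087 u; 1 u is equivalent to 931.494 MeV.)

8.143 MeV/nucleon

The nucleus contains 36 protons and 74 − 36 = 38 neutrons.
Mass of separated nucleons = 36(1.0073) + 38(1.0087) = 36.2628 + 38.3306 = 74.5934 u
Mass defect Δm = 74.5934 − 73.946526 = 0.646874 u
E_B = 0.646874 × 931.494 = 602.559 MeV
BE/A = 602.559 MeV / 74 = 8.143 MeV/nucleon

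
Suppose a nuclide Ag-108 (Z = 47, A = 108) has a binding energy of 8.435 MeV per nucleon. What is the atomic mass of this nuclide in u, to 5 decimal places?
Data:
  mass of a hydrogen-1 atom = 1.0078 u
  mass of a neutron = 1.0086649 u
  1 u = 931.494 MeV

107.91718 u

Total binding energy = 108 × 8.435 = 910.980 MeV
Mass defect = 910.980 MeV / (931.494 MeV/u) = 0.9779773 u
Constituent mass = 47(1.0078) + 61(1.0086649) = 108.8951589 u
Atomic mass = 108.8951589 − 0.9779773 = 107.9171816 u ≈ 107.91718 u (to 5 decimal places)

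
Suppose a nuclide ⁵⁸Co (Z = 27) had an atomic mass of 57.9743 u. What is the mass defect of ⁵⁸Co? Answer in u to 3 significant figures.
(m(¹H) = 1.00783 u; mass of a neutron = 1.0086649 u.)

Z = 27, so N = A − Z = 58 − 27 = 31.
Total constituent mass: 27 × 1.00783 + 31 × 1.0086649 = 58.4800219 u
Δm = 58.4800219 − 57.9743 = 0.5057219 u

0.506 u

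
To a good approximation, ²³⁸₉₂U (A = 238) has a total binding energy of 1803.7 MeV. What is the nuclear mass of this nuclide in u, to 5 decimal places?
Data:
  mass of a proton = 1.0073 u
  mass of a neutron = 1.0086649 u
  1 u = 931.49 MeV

238.00032 u

Mass defect = 1803.7 MeV / (931.49 MeV/u) = 1.9363600 u
Constituent mass = 92(1.0073) + 146(1.0086649) = 239.9366754 u
Nuclear mass = 239.9366754 − 1.9363600 = 238.0003154 u ≈ 238.00032 u (to 5 decimal places)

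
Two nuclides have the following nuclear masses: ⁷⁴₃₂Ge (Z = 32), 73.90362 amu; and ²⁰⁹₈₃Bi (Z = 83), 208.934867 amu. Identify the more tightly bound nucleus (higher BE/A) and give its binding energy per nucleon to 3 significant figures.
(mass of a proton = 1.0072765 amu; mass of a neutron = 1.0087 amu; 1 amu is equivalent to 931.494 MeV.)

⁷⁴₃₂Ge; 8.74 MeV/nucleon

⁷⁴₃₂Ge: Σm = 32(1.0072765) + 42(1.0087) = 74.5982480 amu; Δm = 0.6946280 amu; E_B = 647.04 MeV; E_B/A = 8.744 MeV
²⁰⁹₈₃Bi: Σm = 83(1.0072765) + 126(1.0087) = 210.7001495 amu; Δm = 1.7652825 amu; E_B = 1644.4 MeV; E_B/A = 7.868 MeV
⁷⁴₃₂Ge has the higher binding energy per nucleon, so it is the more tightly bound nucleus.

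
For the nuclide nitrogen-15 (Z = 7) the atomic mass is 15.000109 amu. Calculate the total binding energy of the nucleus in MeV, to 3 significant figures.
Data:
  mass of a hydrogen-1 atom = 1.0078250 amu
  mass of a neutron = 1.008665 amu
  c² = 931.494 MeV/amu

115 MeV

Total constituent mass: 7 × 1.0078250 + 8 × 1.008665 = 15.1240950 amu
Mass defect Δm = 15.1240950 − 15.000109 = 0.1239860 amu
Converting to energy: 0.1239860 amu × 931.494 MeV/amu = 115.492 MeV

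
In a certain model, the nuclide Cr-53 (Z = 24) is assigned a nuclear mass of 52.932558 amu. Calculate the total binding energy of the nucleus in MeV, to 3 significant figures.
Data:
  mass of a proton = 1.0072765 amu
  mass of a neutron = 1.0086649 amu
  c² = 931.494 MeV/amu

460 MeV

The nucleus contains 24 protons and 53 − 24 = 29 neutrons.
Mass of separated nucleons = 24(1.0072765) + 29(1.0086649) = 24.1746360 + 29.2512821 = 53.4259181 amu
The mass defect is 53.4259181 − 52.932558 = 0.4933601 amu.
Binding energy = Δm·c² = 0.4933601 × 931.494 MeV/amu = 459.562 MeV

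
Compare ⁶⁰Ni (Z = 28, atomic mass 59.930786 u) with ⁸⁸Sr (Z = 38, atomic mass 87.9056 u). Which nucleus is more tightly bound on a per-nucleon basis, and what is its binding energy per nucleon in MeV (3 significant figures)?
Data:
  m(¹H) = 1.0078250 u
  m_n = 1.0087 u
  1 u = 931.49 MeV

⁶⁰Ni; 8.80 MeV/nucleon

⁶⁰Ni: Σm = 28(1.0078250) + 32(1.0087) = 60.4975000 u; Δm = 0.5667140 u; E_B = 527.89 MeV; E_B/A = 8.798 MeV
⁸⁸Sr: Σm = 38(1.0078250) + 50(1.0087) = 88.7323500 u; Δm = 0.8267500 u; E_B = 770.11 MeV; E_B/A = 8.751 MeV
⁶⁰Ni has the higher binding energy per nucleon, so it is the more tightly bound nucleus.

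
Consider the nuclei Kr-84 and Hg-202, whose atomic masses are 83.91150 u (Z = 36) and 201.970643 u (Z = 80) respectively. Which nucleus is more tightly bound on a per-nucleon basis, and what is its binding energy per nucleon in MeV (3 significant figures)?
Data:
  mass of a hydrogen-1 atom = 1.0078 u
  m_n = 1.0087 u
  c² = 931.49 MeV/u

Kr-84; 8.73 MeV/nucleon

Kr-84: Σm = 36(1.0078) + 48(1.0087) = 84.6984 u; Δm = 0.78690 u; E_B = 732.99 MeV; E_B/A = 8.726 MeV
Hg-202: Σm = 80(1.0078) + 122(1.0087) = 203.6854 u; Δm = 1.714757 u; E_B = 1597.3 MeV; E_B/A = 7.907 MeV
Kr-84 has the higher binding energy per nucleon, so it is the more tightly bound nucleus.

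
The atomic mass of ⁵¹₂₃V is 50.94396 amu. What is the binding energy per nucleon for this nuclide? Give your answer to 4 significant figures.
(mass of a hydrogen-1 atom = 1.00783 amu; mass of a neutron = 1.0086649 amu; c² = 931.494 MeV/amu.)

8.744 MeV/nucleon

The nucleus contains 23 protons and 51 − 23 = 28 neutrons.
Total constituent mass: 23 × 1.00783 + 28 × 1.0086649 = 51.4227072 amu
Δm = 51.4227072 − 50.94396 = 0.4787472 amu
Binding energy = Δm·c² = 0.4787472 × 931.494 MeV/amu = 445.950 MeV
Per nucleon: 445.950 / 51 = 8.744 MeV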